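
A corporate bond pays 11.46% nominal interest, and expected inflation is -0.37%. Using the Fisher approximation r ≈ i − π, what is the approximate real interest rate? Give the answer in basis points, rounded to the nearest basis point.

1183 basis points

r ≈ i − π = 11.46% − (-0.37%) = 1183 basis points.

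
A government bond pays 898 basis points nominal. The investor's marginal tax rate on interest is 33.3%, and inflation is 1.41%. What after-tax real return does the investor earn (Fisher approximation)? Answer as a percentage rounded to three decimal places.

4.580%

After-tax nominal return = 8.98% × (1 − 0.333) = 5.98966%.
r ≈ 5.98966% − 1.41% → 4.580%.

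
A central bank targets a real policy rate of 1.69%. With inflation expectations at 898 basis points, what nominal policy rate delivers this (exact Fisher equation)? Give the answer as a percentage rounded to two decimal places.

(1 + i) = (1 + r)(1 + π) = 1.01690 × 1.08980 = 1.10821762
i = 1.10821762 − 1, so the required nominal rate is 10.82%.

10.82%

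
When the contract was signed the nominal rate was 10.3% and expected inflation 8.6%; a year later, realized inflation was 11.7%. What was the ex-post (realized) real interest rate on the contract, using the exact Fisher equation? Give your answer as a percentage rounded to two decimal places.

Ex-post: (1 + 0.1030)/(1 + 0.1170) − 1 = -1.2534%
So the realized real rate is -1.25%.

-1.25%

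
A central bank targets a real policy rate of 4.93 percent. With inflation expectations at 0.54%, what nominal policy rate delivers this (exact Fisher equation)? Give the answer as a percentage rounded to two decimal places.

5.50%

(1 + i) = (1 + r)(1 + π) = 1.04930 × 1.00540 = 1.05496622
i = 1.05496622 − 1, so the required nominal rate is 5.50%.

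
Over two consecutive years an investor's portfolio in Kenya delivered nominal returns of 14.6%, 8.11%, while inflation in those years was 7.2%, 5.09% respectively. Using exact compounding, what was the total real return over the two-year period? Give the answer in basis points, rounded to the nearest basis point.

998 basis points

Compound the nominal returns: 1.1460 × 1.0811 = 1.238941.
Compound inflation: 1.0720 × 1.0509 = 1.126565.
Deflate: 1.238941 / 1.126565 = 1.099751.
Total real return = 1.099751 − 1 → 998 basis points.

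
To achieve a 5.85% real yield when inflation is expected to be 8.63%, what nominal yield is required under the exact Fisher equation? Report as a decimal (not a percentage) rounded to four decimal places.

(1 + i) = (1 + r)(1 + π) = 1.05850 × 1.08630 = 1.14984855
i = 1.14984855 − 1, so the required nominal rate is 0.1498.

0.1498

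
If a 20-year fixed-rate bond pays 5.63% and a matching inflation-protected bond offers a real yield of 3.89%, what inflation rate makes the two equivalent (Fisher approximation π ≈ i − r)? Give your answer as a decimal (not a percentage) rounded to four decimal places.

0.0174

π ≈ i − r = 5.63% − 3.89% → 0.0174.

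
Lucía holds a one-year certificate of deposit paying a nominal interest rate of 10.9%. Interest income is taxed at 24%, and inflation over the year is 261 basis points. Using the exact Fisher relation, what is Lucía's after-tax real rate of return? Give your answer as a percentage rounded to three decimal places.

After-tax nominal return = 10.9% × (1 − 0.24) = 8.2840%.
1 + r = 1.08284 / 1.02610 = 1.055297
After-tax real rate = 1.055297 − 1 → 5.530%.

5.530%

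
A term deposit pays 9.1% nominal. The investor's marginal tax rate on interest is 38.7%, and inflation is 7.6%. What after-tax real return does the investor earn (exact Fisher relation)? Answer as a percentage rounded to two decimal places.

After-tax nominal return = 9.1% × (1 − 0.387) = 5.5783%.
1 + r = 1.055783 / 1.07600 = 0.981211
After-tax real rate = 0.981211 − 1 → -1.88%.

-1.88%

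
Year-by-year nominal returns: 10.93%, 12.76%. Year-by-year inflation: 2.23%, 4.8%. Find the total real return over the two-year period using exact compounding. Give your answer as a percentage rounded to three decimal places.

16.752%

Compound the nominal returns: 1.1093 × 1.1276 = 1.250847.
Compound inflation: 1.0223 × 1.0480 = 1.071370.
Deflate: 1.250847 / 1.071370 = 1.167520.
Total real return = 1.167520 − 1 → 16.752%.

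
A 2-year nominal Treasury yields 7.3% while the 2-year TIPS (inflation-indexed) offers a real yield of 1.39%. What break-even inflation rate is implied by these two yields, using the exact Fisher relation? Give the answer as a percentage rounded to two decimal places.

(1 + π) = (1 + i)/(1 + r) = 1.07300 / 1.01390 = 1.058290
Break-even inflation = 1.058290 − 1 → 5.83%.

5.83%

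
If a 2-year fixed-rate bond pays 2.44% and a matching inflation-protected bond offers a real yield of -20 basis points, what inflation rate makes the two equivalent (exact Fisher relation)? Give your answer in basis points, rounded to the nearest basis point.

(1 + π) = (1 + i)/(1 + r) = 1.02440 / 0.99800 = 1.026453
Break-even inflation = 1.026453 − 1 → 265 basis points.

265 basis points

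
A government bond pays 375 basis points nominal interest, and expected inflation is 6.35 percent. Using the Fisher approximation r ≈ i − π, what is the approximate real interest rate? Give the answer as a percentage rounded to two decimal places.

-2.60%

r ≈ i − π = 3.75% − 6.35% = -2.60%.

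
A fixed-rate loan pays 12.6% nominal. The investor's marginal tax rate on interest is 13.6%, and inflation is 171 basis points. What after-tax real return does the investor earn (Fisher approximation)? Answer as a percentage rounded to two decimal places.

After-tax nominal return = 12.6% × (1 − 0.136) = 10.8864%.
r ≈ 10.8864% − 1.71% → 9.18%.

9.18%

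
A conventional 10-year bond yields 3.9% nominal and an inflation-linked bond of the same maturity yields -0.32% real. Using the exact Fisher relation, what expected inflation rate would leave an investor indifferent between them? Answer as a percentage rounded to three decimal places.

(1 + π) = (1 + i)/(1 + r) = 1.03900 / 0.99680 = 1.0423355
Break-even inflation = 1.0423355 − 1 → 4.234%.

4.234%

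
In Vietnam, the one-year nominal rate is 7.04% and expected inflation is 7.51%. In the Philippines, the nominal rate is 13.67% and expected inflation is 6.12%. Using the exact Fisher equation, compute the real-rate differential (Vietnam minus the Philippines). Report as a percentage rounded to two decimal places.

Vietnam: (1 + 0.0704)/(1 + 0.0751) − 1 = -0.4372%
The Philippines: (1 + 0.1367)/(1 + 0.0612) − 1 = 7.1146%
Differential = -0.4372% − 7.1146% = -7.5518% → -7.55%.

-7.55%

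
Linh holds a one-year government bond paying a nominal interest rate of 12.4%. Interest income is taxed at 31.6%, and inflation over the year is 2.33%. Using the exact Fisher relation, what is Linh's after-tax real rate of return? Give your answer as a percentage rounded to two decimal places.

After-tax nominal return = 12.4% × (1 − 0.316) = 8.4816%.
1 + r = 1.084816 / 1.02330 = 1.060115
After-tax real rate = 1.060115 − 1 → 6.01%.

6.01%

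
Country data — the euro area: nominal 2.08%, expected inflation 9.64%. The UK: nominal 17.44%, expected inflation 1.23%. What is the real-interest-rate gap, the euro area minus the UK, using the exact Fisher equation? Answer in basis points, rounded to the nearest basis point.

The euro area: (1 + 0.0208)/(1 + 0.0964) − 1 = -6.8953%
The UK: (1 + 0.1744)/(1 + 0.0123) − 1 = 16.0130%
Differential = -6.8953% − 16.0130% = -22.9083% → -2291 basis points.

-2291 basis points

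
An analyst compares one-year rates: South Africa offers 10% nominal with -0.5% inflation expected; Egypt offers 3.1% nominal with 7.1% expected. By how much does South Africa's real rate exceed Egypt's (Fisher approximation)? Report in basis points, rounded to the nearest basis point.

1450 basis points

South Africa: 10% − (-0.5%) = 10.500%
Egypt: 3.1% − 7.1% = -4.000%
Differential = 14.500% → 1450 basis points.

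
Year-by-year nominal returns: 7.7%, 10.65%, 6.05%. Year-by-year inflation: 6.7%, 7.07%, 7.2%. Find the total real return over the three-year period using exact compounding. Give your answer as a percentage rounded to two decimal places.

3.19%

Nominal growth factor = 1.0770 × 1.1065 × 1.0605 = 1.263798
Price-level growth factor = 1.0670 × 1.0707 × 1.0720 = 1.224692
Real growth factor = 1.263798 / 1.224692 = 1.031931
Total real return = 1.031931 − 1 → 3.19%.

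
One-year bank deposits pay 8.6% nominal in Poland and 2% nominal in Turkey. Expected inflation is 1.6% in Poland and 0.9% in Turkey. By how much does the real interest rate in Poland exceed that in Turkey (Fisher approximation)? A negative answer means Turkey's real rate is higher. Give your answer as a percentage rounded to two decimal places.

5.90%

Poland: 8.6% − 1.6% = 7.000%
Turkey: 2% − 0.9% = 1.100%
Differential = 5.900% → 5.90%.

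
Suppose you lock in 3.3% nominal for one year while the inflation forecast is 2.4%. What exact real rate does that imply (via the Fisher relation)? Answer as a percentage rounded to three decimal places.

0.879%

By the Fisher relation, 1 + r = (1 + i)/(1 + π).
1 + r = 1.03300 / 1.02400 = 1.008789
r = 1.008789 − 1 = 0.8789%, i.e. 0.879%.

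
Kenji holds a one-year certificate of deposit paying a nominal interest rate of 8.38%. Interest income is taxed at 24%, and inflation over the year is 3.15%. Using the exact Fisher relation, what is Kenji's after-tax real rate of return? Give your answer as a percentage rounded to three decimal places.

3.121%

After-tax nominal return = 8.38% × (1 − 0.24) = 6.3688%.
1 + r = 1.063688 / 1.03150 = 1.03120504
After-tax real rate = 1.03120504 − 1 → 3.121%.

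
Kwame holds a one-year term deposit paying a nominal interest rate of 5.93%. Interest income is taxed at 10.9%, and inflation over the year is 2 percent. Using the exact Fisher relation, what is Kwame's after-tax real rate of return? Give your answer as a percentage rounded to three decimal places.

After-tax nominal return = 5.93% × (1 − 0.109) = 5.28363%.
1 + r = 1.0528363 / 1.02000 = 1.032192
After-tax real rate = 1.032192 − 1 → 3.219%.

3.219%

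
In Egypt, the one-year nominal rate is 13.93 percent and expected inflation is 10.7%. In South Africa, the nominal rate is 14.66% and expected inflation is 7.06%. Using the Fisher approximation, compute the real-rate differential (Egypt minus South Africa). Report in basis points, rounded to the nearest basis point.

-437 basis points

Egypt: 13.93% − 10.7% = 3.230%
South Africa: 14.66% − 7.06% = 7.600%
Differential = -4.370% → -437 basis points.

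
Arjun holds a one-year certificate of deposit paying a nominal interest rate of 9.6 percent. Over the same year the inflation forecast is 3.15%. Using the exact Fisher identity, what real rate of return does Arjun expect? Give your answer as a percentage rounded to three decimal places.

By the Fisher identity, 1 + r = (1 + i)/(1 + π).
1 + r = 1.09600 / 1.03150 = 1.062530
r = 1.062530 − 1 = 6.2530%, i.e. 6.253%.

6.253%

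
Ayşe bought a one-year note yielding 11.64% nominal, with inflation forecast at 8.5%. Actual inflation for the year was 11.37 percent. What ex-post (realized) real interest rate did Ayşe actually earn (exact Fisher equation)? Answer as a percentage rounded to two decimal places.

0.24%

Ex-post: (1 + 0.1164)/(1 + 0.1137) − 1 = 0.2424%
So the realized real rate is 0.24%.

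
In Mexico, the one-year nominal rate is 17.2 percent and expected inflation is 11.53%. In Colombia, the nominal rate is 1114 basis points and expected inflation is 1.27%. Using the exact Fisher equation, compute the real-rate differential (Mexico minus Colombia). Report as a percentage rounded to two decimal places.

-4.66%

Mexico: (1 + 0.1720)/(1 + 0.1153) − 1 = 5.0838%
Colombia: (1 + 0.1114)/(1 + 0.0127) − 1 = 9.7462%
Differential = 5.0838% − 9.7462% = -4.6624% → -4.66%.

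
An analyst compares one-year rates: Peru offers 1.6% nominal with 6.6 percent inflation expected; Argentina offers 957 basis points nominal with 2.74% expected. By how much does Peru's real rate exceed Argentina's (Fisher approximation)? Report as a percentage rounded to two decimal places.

Peru: 1.6% − 6.6% = -5.000%
Argentina: 9.57% − 2.74% = 6.830%
Differential = -11.830% → -11.83%.

-11.83%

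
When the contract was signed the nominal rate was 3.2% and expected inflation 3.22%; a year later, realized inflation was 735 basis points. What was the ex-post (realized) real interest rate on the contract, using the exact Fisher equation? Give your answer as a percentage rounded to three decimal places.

-3.866%

Ex-post: (1 + 0.0320)/(1 + 0.0735) − 1 = -3.8659%
So the realized real rate is -3.866%.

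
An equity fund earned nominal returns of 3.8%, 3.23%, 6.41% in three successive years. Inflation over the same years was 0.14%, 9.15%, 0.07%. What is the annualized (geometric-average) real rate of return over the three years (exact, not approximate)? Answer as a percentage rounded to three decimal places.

1.395%

Nominal growth factor = 1.0380 × 1.0323 × 1.0641 = 1.14021231
Price-level growth factor = 1.0014 × 1.0915 × 1.0007 = 1.09379322
Real growth factor = 1.14021231 / 1.09379322 = 1.04243863
Annualized real rate = 1.04243863^(1/3) − 1 = 1.3951% → 1.395%.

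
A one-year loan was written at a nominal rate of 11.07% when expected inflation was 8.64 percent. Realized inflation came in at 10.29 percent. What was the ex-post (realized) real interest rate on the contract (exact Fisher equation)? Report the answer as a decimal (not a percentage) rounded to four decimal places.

0.0071

Ex-post: (1 + 0.1107)/(1 + 0.1029) − 1 = 0.7072%
So the realized real rate is 0.0071.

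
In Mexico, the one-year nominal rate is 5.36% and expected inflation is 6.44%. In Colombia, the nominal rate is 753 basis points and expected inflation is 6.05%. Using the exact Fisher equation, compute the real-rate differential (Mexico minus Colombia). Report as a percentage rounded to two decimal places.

Mexico: (1 + 0.0536)/(1 + 0.0644) − 1 = -1.0147%
Colombia: (1 + 0.0753)/(1 + 0.0605) − 1 = 1.3956%
Differential = -1.0147% − 1.3956% = -2.4102% → -2.41%.

-2.41%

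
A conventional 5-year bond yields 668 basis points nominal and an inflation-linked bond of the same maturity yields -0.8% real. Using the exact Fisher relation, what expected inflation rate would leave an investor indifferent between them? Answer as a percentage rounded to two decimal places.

(1 + π) = (1 + i)/(1 + r) = 1.06680 / 0.99200 = 1.075403
Break-even inflation = 1.075403 − 1 → 7.54%.

7.54%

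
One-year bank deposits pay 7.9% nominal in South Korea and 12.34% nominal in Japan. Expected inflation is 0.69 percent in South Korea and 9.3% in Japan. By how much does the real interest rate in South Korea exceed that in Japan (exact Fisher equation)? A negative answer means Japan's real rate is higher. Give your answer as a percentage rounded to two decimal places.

4.38%

South Korea: (1 + 0.0790)/(1 + 0.0069) − 1 = 7.1606%
Japan: (1 + 0.1234)/(1 + 0.0930) − 1 = 2.7813%
Differential = 7.1606% − 2.7813% = 4.3793% → 4.38%.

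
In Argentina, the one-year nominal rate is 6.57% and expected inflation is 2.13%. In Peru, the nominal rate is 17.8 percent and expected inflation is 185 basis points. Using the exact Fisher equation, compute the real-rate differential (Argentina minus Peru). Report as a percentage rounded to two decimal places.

Argentina: (1 + 0.0657)/(1 + 0.0213) − 1 = 4.3474%
Peru: (1 + 0.1780)/(1 + 0.0185) − 1 = 15.6603%
Differential = 4.3474% − 15.6603% = -11.3129% → -11.31%.

-11.31%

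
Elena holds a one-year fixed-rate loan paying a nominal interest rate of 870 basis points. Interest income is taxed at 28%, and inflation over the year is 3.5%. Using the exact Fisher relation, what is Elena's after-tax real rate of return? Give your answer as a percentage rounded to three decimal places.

2.671%

After-tax nominal return = 8.7% × (1 − 0.28) = 6.2640%.
1 + r = 1.06264 / 1.03500 = 1.0267053
After-tax real rate = 1.0267053 − 1 → 2.671%.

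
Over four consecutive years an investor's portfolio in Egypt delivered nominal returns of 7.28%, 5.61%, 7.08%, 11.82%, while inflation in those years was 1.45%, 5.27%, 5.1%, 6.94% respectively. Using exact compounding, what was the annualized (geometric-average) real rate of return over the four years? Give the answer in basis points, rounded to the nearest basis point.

311 basis points

Nominal growth factor = 1.0728 × 1.0561 × 1.0708 × 1.1182 = 1.35659952
Price-level growth factor = 1.0145 × 1.0527 × 1.0510 × 1.0694 = 1.20032699
Real growth factor = 1.35659952 / 1.20032699 = 1.13019163
Annualized real rate = 1.13019163^(1/4) − 1 = 3.1070% → 311 basis points.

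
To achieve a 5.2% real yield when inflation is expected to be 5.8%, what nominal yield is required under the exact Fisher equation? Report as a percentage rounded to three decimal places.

11.302%

(1 + i) = (1 + r)(1 + π) = 1.05200 × 1.05800 = 1.113016
i = 1.113016 − 1, so the required nominal rate is 11.302%.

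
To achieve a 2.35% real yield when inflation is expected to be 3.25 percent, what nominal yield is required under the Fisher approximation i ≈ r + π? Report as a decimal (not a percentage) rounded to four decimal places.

0.0560

i ≈ r + π = 2.35% + 3.25% = 0.0560.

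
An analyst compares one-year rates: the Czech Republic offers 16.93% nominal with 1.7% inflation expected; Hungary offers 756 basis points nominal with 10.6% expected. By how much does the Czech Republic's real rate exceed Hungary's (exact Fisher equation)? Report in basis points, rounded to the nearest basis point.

The Czech Republic: (1 + 0.1693)/(1 + 0.0170) − 1 = 14.9754%
Hungary: (1 + 0.0756)/(1 + 0.1060) − 1 = -2.7486%
Differential = 14.9754% − (-2.7486%) = 17.7241% → 1772 basis points.

1772 basis points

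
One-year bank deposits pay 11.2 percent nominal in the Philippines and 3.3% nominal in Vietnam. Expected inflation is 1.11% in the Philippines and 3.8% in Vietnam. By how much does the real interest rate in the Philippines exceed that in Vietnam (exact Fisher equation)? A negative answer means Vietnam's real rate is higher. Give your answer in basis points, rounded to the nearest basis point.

The Philippines: (1 + 0.1120)/(1 + 0.0111) − 1 = 9.9792%
Vietnam: (1 + 0.0330)/(1 + 0.0380) − 1 = -0.4817%
Differential = 9.9792% − (-0.4817%) = 10.4609% → 1046 basis points.

1046 basis points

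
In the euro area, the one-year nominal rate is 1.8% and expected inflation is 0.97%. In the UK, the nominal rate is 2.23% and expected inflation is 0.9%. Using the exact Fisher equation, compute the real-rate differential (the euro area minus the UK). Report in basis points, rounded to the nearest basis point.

The euro area: (1 + 0.0180)/(1 + 0.0097) − 1 = 0.8220%
The UK: (1 + 0.0223)/(1 + 0.0090) − 1 = 1.3181%
Differential = 0.8220% − 1.3181% = -0.4961% → -50 basis points.

-50 basis points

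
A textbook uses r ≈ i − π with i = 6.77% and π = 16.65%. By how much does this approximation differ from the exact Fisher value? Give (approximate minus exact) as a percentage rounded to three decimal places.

Approximate: r ≈ 6.770% − 16.650% = -9.8800%
Exact: (1 + 0.0677)/(1 + 0.1665) − 1 = -8.4698%
Error = -9.8800% − (-8.4698%) = -1.4102% → -1.410%.

-1.410%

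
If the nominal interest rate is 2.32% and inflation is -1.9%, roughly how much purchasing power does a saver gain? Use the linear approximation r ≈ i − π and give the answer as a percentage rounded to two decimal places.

4.22%

r ≈ i − π = 2.32% − (-1.9%) = 4.22%.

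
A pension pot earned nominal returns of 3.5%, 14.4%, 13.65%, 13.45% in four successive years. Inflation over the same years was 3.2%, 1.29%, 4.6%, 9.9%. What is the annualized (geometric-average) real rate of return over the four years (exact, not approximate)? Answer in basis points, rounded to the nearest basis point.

Nominal growth factor = 1.0350 × 1.1440 × 1.1365 × 1.1345 = 1.52665293
Price-level growth factor = 1.0320 × 1.0129 × 1.0460 × 1.0990 = 1.20164351
Real growth factor = 1.52665293 / 1.20164351 = 1.27047075
Annualized real rate = 1.27047075^(1/4) − 1 = 6.1674% → 617 basis points.

617 basis points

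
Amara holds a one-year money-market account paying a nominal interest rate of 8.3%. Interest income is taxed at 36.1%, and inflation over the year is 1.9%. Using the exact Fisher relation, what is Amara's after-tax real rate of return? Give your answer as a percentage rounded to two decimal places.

After-tax nominal return = 8.3% × (1 − 0.361) = 5.3037%.
1 + r = 1.053037 / 1.01900 = 1.033402
After-tax real rate = 1.033402 − 1 → 3.34%.

3.34%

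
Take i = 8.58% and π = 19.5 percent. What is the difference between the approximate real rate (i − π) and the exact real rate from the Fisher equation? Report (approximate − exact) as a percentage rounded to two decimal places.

-1.78%

Approximate: r ≈ 8.580% − 19.500% = -10.9200%
Exact: (1 + 0.0858)/(1 + 0.1950) − 1 = -9.1381%
Error = -10.9200% − (-9.1381%) = -1.7819% → -1.78%.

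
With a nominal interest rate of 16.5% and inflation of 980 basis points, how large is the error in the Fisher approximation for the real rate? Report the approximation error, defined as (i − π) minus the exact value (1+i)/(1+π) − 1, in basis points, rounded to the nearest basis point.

Approximate: r ≈ 16.500% − 9.800% = 6.7000%
Exact: (1 + 0.1650)/(1 + 0.0980) − 1 = 6.1020%
Error = 6.7000% − 6.1020% = 0.5980% → 60 basis points.

60 basis points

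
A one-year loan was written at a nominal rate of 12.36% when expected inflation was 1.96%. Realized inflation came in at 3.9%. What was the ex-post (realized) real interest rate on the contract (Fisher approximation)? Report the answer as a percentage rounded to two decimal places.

Ex-post: 12.36% − 3.9% = 8.460%
So the realized real rate is 8.46%.

8.46%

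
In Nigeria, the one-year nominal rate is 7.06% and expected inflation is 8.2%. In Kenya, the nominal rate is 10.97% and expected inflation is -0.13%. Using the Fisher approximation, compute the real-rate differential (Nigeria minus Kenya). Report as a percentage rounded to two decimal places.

Nigeria: 7.06% − 8.2% = -1.140%
Kenya: 10.97% − (-0.13%) = 11.100%
Differential = -12.240% → -12.24%.

-12.24%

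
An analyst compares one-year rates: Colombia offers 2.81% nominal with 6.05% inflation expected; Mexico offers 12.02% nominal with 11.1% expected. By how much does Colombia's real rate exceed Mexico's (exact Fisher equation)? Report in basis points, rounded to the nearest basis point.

Colombia: (1 + 0.0281)/(1 + 0.0605) − 1 = -3.0552%
Mexico: (1 + 0.1202)/(1 + 0.1110) − 1 = 0.8281%
Differential = -3.0552% − 0.8281% = -3.8832% → -388 basis points.

-388 basis points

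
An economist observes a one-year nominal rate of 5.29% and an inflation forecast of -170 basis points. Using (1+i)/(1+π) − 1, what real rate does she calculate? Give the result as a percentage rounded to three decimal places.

By the Fisher relation, 1 + r = (1 + i)/(1 + π).
1 + r = 1.05290 / 0.98300 = 1.071109
r = 1.071109 − 1 = 7.1109%, i.e. 7.111%.

7.111%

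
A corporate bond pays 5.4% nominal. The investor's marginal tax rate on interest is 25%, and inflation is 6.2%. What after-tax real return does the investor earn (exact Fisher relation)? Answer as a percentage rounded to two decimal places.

-2.02%

After-tax nominal return = 5.4% × (1 − 0.25) = 4.0500%.
1 + r = 1.04050 / 1.06200 = 0.979755
After-tax real rate = 0.979755 − 1 → -2.02%.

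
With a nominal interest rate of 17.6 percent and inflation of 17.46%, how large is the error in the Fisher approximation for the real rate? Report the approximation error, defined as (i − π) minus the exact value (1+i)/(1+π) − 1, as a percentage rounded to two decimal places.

Approximate: r ≈ 17.600% − 17.460% = 0.1400%
Exact: (1 + 0.1760)/(1 + 0.1746) − 1 = 0.1192%
Error = 0.1400% − 0.1192% = 0.0208% → 0.02%.

0.02%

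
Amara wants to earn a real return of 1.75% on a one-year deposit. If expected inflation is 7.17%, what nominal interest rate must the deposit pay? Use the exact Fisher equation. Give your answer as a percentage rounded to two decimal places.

(1 + i) = (1 + r)(1 + π) = 1.01750 × 1.07170 = 1.09045475
i = 1.09045475 − 1, so the required nominal rate is 9.05%.

9.05%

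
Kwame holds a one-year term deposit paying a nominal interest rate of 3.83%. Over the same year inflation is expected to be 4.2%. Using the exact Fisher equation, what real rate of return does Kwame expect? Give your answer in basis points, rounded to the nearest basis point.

By the Fisher equation, 1 + r = (1 + i)/(1 + π).
1 + r = 1.03830 / 1.04200 = 0.996449
r = 0.996449 − 1 = -0.3551%, i.e. -36 basis points.

-36 basis points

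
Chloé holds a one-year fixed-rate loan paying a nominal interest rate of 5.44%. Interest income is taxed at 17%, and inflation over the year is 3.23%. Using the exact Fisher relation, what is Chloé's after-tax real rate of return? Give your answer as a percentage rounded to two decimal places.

1.24%

After-tax nominal return = 5.44% × (1 − 0.17) = 4.5152%.
1 + r = 1.045152 / 1.03230 = 1.0124499
After-tax real rate = 1.0124499 − 1 → 1.24%.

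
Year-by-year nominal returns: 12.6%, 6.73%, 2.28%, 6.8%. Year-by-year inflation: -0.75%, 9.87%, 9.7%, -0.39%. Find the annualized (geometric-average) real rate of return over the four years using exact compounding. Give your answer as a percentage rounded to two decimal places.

Nominal growth factor = 1.1260 × 1.0673 × 1.0228 × 1.0680 = 1.31276465
Price-level growth factor = 0.9925 × 1.0987 × 1.0970 × 0.9961 = 1.19156903
Real growth factor = 1.31276465 / 1.19156903 = 1.10171095
Annualized real rate = 1.10171095^(1/4) − 1 = 2.4512% → 2.45%.

2.45%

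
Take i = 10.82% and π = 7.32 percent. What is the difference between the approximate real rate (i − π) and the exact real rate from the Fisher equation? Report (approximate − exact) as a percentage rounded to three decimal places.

Approximate: r ≈ 10.820% − 7.320% = 3.5000%
Exact: (1 + 0.1082)/(1 + 0.0732) − 1 = 3.2613%
Error = 3.5000% − 3.2613% = 0.2387% → 0.239%.

0.239%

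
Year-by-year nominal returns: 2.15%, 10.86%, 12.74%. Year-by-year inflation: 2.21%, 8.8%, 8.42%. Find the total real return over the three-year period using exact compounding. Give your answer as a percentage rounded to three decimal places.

Nominal growth factor = 1.0215 × 1.1086 × 1.1274 = 1.276707
Price-level growth factor = 1.0221 × 1.0880 × 1.0842 = 1.205679
Real growth factor = 1.276707 / 1.205679 = 1.058911
Total real return = 1.058911 − 1 → 5.891%.

5.891%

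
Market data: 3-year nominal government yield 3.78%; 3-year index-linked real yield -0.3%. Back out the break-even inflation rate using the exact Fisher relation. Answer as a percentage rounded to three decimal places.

(1 + π) = (1 + i)/(1 + r) = 1.03780 / 0.99700 = 1.040923
Break-even inflation = 1.040923 − 1 → 4.092%.

4.092%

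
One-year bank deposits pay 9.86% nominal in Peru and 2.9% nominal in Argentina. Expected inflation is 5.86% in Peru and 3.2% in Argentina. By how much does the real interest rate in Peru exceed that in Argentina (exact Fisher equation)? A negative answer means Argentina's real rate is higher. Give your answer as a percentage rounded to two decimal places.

4.07%

Peru: (1 + 0.0986)/(1 + 0.0586) − 1 = 3.7786%
Argentina: (1 + 0.0290)/(1 + 0.0320) − 1 = -0.2907%
Differential = 3.7786% − (-0.2907%) = 4.0693% → 4.07%.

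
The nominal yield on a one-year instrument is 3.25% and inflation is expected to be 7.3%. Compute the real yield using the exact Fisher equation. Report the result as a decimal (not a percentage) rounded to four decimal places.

-0.0377

1 + r = 1.03250 / 1.07300 = 0.962255
r = 0.962255 − 1 = -3.7745%, i.e. -0.0377.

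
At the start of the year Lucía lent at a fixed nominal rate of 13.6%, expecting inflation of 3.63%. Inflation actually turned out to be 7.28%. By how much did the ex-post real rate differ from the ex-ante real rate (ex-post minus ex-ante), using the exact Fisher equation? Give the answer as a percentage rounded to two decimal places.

-3.73%

Ex-ante: (1 + 0.1360)/(1 + 0.0363) − 1 = 9.6208%
Ex-post: (1 + 0.1360)/(1 + 0.0728) − 1 = 5.8911%
Difference (ex-post − ex-ante) = -3.7296% → -3.73%.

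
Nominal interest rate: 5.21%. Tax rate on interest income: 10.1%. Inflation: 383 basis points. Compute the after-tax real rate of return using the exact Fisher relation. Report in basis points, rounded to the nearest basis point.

82 basis points

After-tax nominal return = 5.21% × (1 − 0.101) = 4.68379%.
1 + r = 1.0468379 / 1.03830 = 1.008223
After-tax real rate = 1.008223 − 1 → 82 basis points.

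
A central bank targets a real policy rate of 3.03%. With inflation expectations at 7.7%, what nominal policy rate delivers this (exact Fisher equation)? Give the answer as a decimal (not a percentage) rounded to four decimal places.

(1 + i) = (1 + r)(1 + π) = 1.03030 × 1.07700 = 1.1096331
i = 1.1096331 − 1, so the required nominal rate is 0.1096.

0.1096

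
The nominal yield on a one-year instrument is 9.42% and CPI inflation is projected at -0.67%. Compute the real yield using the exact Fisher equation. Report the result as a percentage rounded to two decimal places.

1 + r = 1.09420 / 0.99330 = 1.101581
r = 1.101581 − 1 = 10.1581%, i.e. 10.16%.

10.16%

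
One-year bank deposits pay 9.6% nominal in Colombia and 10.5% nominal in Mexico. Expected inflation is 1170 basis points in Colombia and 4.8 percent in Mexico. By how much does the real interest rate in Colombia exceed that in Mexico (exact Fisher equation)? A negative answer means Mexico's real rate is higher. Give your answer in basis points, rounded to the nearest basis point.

-732 basis points

Colombia: (1 + 0.0960)/(1 + 0.1170) − 1 = -1.8800%
Mexico: (1 + 0.1050)/(1 + 0.0480) − 1 = 5.4389%
Differential = -1.8800% − 5.4389% = -7.3190% → -732 basis points.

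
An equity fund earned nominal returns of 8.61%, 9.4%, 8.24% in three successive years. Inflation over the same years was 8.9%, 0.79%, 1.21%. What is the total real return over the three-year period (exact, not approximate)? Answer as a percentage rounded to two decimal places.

Compound the nominal returns: 1.0861 × 1.0940 × 1.0824 = 1.286101.
Compound inflation: 1.0890 × 1.0079 × 1.0121 = 1.110884.
Deflate: 1.286101 / 1.110884 = 1.157727.
Total real return = 1.157727 − 1 → 15.77%.

15.77%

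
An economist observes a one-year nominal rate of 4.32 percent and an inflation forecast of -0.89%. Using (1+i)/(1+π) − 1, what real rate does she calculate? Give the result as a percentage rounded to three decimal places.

1 + r = 1.04320 / 0.99110 = 1.052568
r = 1.052568 − 1 = 5.2568%, i.e. 5.257%.

5.257%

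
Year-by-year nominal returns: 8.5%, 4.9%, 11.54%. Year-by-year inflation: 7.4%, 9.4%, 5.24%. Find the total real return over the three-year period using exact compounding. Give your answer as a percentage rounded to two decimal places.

Nominal growth factor = 1.0850 × 1.0490 × 1.1154 = 1.269509
Price-level growth factor = 1.0740 × 1.0940 × 1.0524 = 1.236524
Real growth factor = 1.269509 / 1.236524 = 1.026676
Total real return = 1.026676 − 1 → 2.67%.

2.67%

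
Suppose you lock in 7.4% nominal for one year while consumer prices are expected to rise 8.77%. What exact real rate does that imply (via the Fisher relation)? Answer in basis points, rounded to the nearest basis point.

By the Fisher relation, 1 + r = (1 + i)/(1 + π).
1 + r = 1.07400 / 1.08770 = 0.987405
r = 0.987405 − 1 = -1.2595%, i.e. -126 basis points.

-126 basis points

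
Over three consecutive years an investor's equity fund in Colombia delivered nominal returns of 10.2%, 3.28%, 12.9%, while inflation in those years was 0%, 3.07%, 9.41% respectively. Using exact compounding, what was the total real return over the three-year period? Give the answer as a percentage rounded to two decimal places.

Nominal growth factor = 1.1020 × 1.0328 × 1.1290 = 1.284966
Price-level growth factor = 1.0000 × 1.0307 × 1.0941 = 1.127689
Real growth factor = 1.284966 / 1.127689 = 1.139469
Total real return = 1.139469 − 1 → 13.95%.

13.95%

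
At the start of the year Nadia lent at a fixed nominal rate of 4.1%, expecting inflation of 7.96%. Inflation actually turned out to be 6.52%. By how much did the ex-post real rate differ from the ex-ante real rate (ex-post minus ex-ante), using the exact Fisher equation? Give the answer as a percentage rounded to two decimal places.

Ex-ante: (1 + 0.0410)/(1 + 0.0796) − 1 = -3.5754%
Ex-post: (1 + 0.0410)/(1 + 0.0652) − 1 = -2.2719%
Difference (ex-post − ex-ante) = 1.3035% → 1.30%.

1.30%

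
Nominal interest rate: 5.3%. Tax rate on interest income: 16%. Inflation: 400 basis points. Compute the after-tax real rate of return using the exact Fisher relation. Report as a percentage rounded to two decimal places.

0.43%

After-tax nominal return = 5.3% × (1 − 0.16) = 4.4520%.
1 + r = 1.04452 / 1.04000 = 1.004346
After-tax real rate = 1.004346 − 1 → 0.43%.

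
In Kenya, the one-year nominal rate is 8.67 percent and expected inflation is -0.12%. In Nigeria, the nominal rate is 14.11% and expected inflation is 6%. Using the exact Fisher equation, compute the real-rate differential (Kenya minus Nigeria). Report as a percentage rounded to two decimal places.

1.15%

Kenya: (1 + 0.0867)/(1 − 0.0012) − 1 = 8.8006%
Nigeria: (1 + 0.1411)/(1 + 0.0600) − 1 = 7.6509%
Differential = 8.8006% − 7.6509% = 1.1496% → 1.15%.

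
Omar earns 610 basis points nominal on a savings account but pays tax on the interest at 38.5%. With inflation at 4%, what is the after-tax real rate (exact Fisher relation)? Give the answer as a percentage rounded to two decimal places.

-0.24%

After-tax nominal return = 6.1% × (1 − 0.385) = 3.7515%.
1 + r = 1.037515 / 1.04000 = 0.997611
After-tax real rate = 0.997611 − 1 → -0.24%.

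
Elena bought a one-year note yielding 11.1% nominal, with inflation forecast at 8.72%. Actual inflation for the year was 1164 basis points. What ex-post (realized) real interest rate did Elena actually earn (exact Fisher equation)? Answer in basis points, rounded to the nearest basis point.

-48 basis points

Ex-post: (1 + 0.1110)/(1 + 0.1164) − 1 = -0.4837%
So the realized real rate is -48 basis points.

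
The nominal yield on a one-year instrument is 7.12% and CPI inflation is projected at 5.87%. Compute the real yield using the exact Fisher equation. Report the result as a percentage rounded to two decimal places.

By the Fisher equation, 1 + r = (1 + i)/(1 + π).
1 + r = 1.07120 / 1.05870 = 1.011807
r = 1.011807 − 1 = 1.1807%, i.e. 1.18%.

1.18%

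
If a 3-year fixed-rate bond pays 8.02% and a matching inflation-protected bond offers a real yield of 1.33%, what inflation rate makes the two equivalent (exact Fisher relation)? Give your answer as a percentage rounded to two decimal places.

6.60%

(1 + π) = (1 + i)/(1 + r) = 1.08020 / 1.01330 = 1.066022
Break-even inflation = 1.066022 − 1 → 6.60%.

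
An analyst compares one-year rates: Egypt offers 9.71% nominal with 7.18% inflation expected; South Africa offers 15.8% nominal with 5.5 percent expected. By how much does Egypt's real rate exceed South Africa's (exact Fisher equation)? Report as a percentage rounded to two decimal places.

-7.40%

Egypt: (1 + 0.0971)/(1 + 0.0718) − 1 = 2.3605%
South Africa: (1 + 0.1580)/(1 + 0.0550) − 1 = 9.7630%
Differential = 2.3605% − 9.7630% = -7.4025% → -7.40%.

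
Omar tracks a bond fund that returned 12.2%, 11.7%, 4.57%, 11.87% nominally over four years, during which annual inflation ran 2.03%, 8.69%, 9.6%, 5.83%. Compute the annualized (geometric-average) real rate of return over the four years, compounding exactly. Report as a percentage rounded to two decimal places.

Compound the nominal returns: 1.1220 × 1.1170 × 1.0457 × 1.1187 = 1.46611074.
Compound inflation: 1.0203 × 1.0869 × 1.0960 × 1.0583 = 1.28628388.
Deflate: 1.46611074 / 1.28628388 = 1.13980341.
Annualized real rate = 1.13980341^(1/4) − 1 = 3.3255% → 3.33%.

3.33%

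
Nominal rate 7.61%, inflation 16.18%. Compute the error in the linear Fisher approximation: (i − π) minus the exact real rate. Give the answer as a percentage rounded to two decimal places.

Approximate: r ≈ 7.610% − 16.180% = -8.5700%
Exact: (1 + 0.0761)/(1 + 0.1618) − 1 = -7.3765%
Error = -8.5700% − (-7.3765%) = -1.1935% → -1.19%.

-1.19%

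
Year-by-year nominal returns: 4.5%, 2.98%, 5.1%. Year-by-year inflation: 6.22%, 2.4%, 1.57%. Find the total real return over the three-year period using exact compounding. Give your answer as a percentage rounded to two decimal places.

2.38%

Compound the nominal returns: 1.0450 × 1.0298 × 1.0510 = 1.131024.
Compound inflation: 1.0622 × 1.0240 × 1.0157 = 1.104770.
Deflate: 1.131024 / 1.104770 = 1.023765.
Total real return = 1.023765 − 1 → 2.38%.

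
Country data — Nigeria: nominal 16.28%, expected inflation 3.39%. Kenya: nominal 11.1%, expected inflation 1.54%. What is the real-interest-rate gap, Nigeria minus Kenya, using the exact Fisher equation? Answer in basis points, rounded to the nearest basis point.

305 basis points

Nigeria: (1 + 0.1628)/(1 + 0.0339) − 1 = 12.4674%
Kenya: (1 + 0.1110)/(1 + 0.0154) − 1 = 9.4150%
Differential = 12.4674% − 9.4150% = 3.0523% → 305 basis points.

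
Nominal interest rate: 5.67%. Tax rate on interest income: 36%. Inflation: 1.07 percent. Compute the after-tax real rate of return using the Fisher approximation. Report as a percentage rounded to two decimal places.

2.56%

After-tax nominal return = 5.67% × (1 − 0.36) = 3.6288%.
r ≈ 3.6288% − 1.07% → 2.56%.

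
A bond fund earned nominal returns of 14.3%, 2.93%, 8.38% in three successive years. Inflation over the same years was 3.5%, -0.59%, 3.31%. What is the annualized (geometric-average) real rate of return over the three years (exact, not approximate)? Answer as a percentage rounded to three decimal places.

6.253%

Compound the nominal returns: 1.1430 × 1.0293 × 1.0838 = 1.27507975.
Compound inflation: 1.0350 × 0.9941 × 1.0331 = 1.06294987.
Deflate: 1.27507975 / 1.06294987 = 1.19956715.
Annualized real rate = 1.19956715^(1/3) − 1 = 6.2531% → 6.253%.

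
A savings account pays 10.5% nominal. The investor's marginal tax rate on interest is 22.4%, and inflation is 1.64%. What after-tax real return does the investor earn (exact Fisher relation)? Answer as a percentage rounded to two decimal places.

6.40%

After-tax nominal return = 10.5% × (1 − 0.224) = 8.1480%.
1 + r = 1.08148 / 1.01640 = 1.064030
After-tax real rate = 1.064030 − 1 → 6.40%.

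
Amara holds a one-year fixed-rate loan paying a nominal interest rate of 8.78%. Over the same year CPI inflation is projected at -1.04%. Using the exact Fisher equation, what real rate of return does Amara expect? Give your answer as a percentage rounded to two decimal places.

9.92%

By the Fisher equation, 1 + r = (1 + i)/(1 + π).
1 + r = 1.08780 / 0.98960 = 1.099232
r = 1.099232 − 1 = 9.9232%, i.e. 9.92%.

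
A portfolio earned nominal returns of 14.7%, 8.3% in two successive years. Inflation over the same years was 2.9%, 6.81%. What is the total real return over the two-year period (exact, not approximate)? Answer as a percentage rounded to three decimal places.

13.022%

Compound the nominal returns: 1.1470 × 1.0830 = 1.242201.
Compound inflation: 1.0290 × 1.0681 = 1.099075.
Deflate: 1.242201 / 1.099075 = 1.130224.
Total real return = 1.130224 − 1 → 13.022%.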